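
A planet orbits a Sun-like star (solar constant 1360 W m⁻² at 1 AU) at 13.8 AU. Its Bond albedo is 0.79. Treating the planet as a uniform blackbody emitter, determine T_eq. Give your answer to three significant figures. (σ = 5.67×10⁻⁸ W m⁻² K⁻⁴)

Flux at 13.8 AU: S = 1360/13.8² = 7.14 W m⁻².
Energy balance: absorbed = emitted ⇒ πR²·S(1−A) = 4πR²·σT_eq⁴, so T_eq⁴ = S(1−A)/(4σ).
T_eq = [7.14 × 0.21 / (4 × 5.67×10⁻⁸)]^(1/4) = (6.61×10⁶)^(1/4) = 50.7 K.

T_eq ≈ 50.7 K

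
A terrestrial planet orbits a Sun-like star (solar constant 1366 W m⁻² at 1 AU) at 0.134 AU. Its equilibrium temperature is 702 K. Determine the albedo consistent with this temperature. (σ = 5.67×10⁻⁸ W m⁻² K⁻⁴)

Flux at 0.134 AU: S = 1366/0.134² = 7.61×10⁴ W m⁻².
From T_eq⁴ = S(1−A)/(4σ): 1−A = 4σT_eq⁴/S.
1−A = 4 × 5.67×10⁻⁸ × (702)⁴ / 7.61×10⁴ = 0.724.

A ≈ 0.28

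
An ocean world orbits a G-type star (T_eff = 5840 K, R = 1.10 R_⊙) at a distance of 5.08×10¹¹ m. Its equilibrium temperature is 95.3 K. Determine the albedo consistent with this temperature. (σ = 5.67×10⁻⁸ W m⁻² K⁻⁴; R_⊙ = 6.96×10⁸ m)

R_⋆ = 1.10 × 6.96×10⁸ = 7.66×10⁸ m.
L = 4πR_⋆²σT_⋆⁴ = 4π(7.66×10⁸)² × 5.67×10⁻⁸ × (5840)⁴ = 4.86×10²⁶ W.
S = L/(4πd²) = 150 W m⁻².
From T_eq⁴ = S(1−A)/(4σ): 1−A = 4σT_eq⁴/S.
1−A = 4 × 5.67×10⁻⁸ × (95.3)⁴ / 150 = 0.125.

A ≈ 0.88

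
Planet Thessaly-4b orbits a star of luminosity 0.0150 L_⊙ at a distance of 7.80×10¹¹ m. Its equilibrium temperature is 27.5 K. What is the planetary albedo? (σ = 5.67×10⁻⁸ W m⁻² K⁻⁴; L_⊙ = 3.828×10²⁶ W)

L = 0.0150 × 3.828×10²⁶ = 5.74×10²⁴ W.
Flux: S = L/(4πd²) = 5.74×10²⁴/(4π×(7.80×10¹¹)²) = 0.751 W m⁻².
From T_eq⁴ = S(1−A)/(4σ): 1−A = 4σT_eq⁴/S.
1−A = 4 × 5.67×10⁻⁸ × (27.5)⁴ / 0.751 = 0.173.

A ≈ 0.83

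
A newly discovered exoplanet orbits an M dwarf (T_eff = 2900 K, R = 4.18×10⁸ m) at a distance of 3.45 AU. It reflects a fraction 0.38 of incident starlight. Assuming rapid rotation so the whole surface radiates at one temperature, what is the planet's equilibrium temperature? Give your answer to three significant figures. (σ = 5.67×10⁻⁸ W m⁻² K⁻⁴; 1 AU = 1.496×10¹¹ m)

T_eq ≈ 51.8 K

d = 3.45 AU = 5.16×10¹¹ m.
L = 4πR_⋆²σT_⋆⁴ = 4π(4.18×10⁸)² × 5.67×10⁻⁸ × (2900)⁴ = 8.81×10²⁴ W.
S = L/(4πd²) = 2.63 W m⁻².
Energy balance: absorbed = emitted ⇒ πR²·S(1−A) = 4πR²·σT_eq⁴, so T_eq⁴ = S(1−A)/(4σ).
T_eq = [2.63 × 0.62 / (4 × 5.67×10⁻⁸)]^(1/4) = (7.19×10⁶)^(1/4) = 51.8 K.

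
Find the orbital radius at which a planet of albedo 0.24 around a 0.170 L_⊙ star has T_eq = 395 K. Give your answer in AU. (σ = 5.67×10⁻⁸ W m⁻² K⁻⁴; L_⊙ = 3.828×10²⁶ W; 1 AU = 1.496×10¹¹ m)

d ≈ 0.178 AU

L = 0.170 × 3.828×10²⁶ = 6.51×10²⁵ W.
From T_eq⁴ = L(1−A)/(16πσd²): d = √[L(1−A)/(16πσT_eq⁴)].
d = √[6.51×10²⁵ × 0.76 / (16π × 5.67×10⁻⁸ × (395)⁴)] = 2.67×10¹⁰ m = 0.178 AU.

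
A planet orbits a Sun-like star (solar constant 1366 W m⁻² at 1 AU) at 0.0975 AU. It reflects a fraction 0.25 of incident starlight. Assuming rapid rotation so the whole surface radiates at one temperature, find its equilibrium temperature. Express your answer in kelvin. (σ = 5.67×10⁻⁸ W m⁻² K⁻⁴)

Flux at 0.0975 AU: S = 1366/0.0975² = 1.44×10⁵ W m⁻².
Energy balance: absorbed = emitted ⇒ πR²·S(1−A) = 4πR²·σT_eq⁴, so T_eq⁴ = S(1−A)/(4σ).
T_eq = [1.44×10⁵ × 0.75 / (4 × 5.67×10⁻⁸)]^(1/4) = (4.75×10¹¹)^(1/4) = 830 K.

T_eq ≈ 830 K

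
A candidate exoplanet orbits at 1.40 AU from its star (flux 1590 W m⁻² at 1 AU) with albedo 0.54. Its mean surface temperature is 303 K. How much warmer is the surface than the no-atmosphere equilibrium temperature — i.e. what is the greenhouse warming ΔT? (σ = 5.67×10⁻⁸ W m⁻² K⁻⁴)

ΔT ≈ 101.6 K

S = 1590/1.40² = 811.2 W m⁻².
T_eq = [S(1−A)/(4σ)]^(1/4) = [811.2×0.46/(4×5.67×10⁻⁸)]^(1/4) = 201.4 K.
ΔT = T_surf − T_eq = 303 − 201.4.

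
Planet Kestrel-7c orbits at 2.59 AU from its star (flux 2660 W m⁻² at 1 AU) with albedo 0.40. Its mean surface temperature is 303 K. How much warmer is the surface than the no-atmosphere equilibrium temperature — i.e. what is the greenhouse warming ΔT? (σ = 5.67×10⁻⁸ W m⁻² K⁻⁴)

ΔT ≈ 123.0 K

S = 2660/2.59² = 396.5 W m⁻².
T_eq = [S(1−A)/(4σ)]^(1/4) = [396.5×0.60/(4×5.67×10⁻⁸)]^(1/4) = 180.0 K.
ΔT = T_surf − T_eq = 303 − 180.0.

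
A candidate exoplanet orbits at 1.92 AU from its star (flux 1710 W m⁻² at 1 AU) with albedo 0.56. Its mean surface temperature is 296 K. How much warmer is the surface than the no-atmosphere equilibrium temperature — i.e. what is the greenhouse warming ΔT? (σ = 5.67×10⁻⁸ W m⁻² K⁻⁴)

ΔT ≈ 122.8 K

S = 1710/1.92² = 463.9 W m⁻².
T_eq = [S(1−A)/(4σ)]^(1/4) = [463.9×0.44/(4×5.67×10⁻⁸)]^(1/4) = 173.2 K.
ΔT = T_surf − T_eq = 296 − 173.2.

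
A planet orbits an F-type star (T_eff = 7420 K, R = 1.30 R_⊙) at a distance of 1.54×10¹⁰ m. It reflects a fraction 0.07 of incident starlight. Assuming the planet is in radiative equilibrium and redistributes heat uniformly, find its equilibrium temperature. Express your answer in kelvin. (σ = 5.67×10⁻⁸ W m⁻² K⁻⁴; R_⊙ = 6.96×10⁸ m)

R_⋆ = 1.30 × 6.96×10⁸ = 9.05×10⁸ m.
L = 4πR_⋆²σT_⋆⁴ = 4π(9.05×10⁸)² × 5.67×10⁻⁸ × (7420)⁴ = 1.77×10²⁷ W.
S = L/(4πd²) = 5.93×10⁵ W m⁻².
Energy balance: absorbed = emitted ⇒ πR²·S(1−A) = 4πR²·σT_eq⁴, so T_eq⁴ = S(1−A)/(4σ).
T_eq = [5.93×10⁵ × 0.93 / (4 × 5.67×10⁻⁸)]^(1/4) = (2.43×10¹²)^(1/4) = 1250 K.

T_eq ≈ 1250 K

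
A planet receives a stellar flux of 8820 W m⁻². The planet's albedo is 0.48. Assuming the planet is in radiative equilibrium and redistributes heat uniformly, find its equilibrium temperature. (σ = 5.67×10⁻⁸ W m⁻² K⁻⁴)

Energy balance: absorbed = emitted ⇒ πR²·S(1−A) = 4πR²·σT_eq⁴, so T_eq⁴ = S(1−A)/(4σ).
T_eq = [8820 × 0.52 / (4 × 5.67×10⁻⁸)]^(1/4) = (2.02×10¹⁰)^(1/4) = 377 K.

T_eq ≈ 377 K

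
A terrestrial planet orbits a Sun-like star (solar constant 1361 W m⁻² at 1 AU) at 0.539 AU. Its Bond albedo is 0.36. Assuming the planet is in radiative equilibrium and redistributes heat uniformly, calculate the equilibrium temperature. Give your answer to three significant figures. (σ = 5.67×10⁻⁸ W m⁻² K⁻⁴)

Flux at 0.539 AU: S = 1361/0.539² = 4680 W m⁻².
Energy balance: absorbed = emitted ⇒ πR²·S(1−A) = 4πR²·σT_eq⁴, so T_eq⁴ = S(1−A)/(4σ).
T_eq = [4680 × 0.64 / (4 × 5.67×10⁻⁸)]^(1/4) = (1.32×10¹⁰)^(1/4) = 339 K.

T_eq ≈ 339 K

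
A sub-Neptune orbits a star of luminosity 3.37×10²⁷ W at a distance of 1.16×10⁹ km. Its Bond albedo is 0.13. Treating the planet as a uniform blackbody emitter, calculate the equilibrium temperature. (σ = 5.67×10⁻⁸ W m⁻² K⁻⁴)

T_eq ≈ 166 K

d = 1.16×10⁹ km = 1.16×10¹² m.
Flux: S = L/(4πd²) = 3.37×10²⁷/(4π×(1.16×10¹²)²) = 199 W m⁻².
Energy balance: absorbed = emitted ⇒ πR²·S(1−A) = 4πR²·σT_eq⁴, so T_eq⁴ = S(1−A)/(4σ).
T_eq = [199 × 0.87 / (4 × 5.67×10⁻⁸)]^(1/4) = (7.65×10⁸)^(1/4) = 166 K.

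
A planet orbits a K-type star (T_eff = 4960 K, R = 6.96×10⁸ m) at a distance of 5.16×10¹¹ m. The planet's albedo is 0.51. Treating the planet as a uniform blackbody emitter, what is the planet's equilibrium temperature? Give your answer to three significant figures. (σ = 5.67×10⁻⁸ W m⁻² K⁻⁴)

T_eq ≈ 108 K

L = 4πR_⋆²σT_⋆⁴ = 4π(6.96×10⁸)² × 5.67×10⁻⁸ × (4960)⁴ = 2.09×10²⁶ W.
S = L/(4πd²) = 62.4 W m⁻².
Energy balance: absorbed = emitted ⇒ πR²·S(1−A) = 4πR²·σT_eq⁴, so T_eq⁴ = S(1−A)/(4σ).
T_eq = [62.4 × 0.49 / (4 × 5.67×10⁻⁸)]^(1/4) = (1.35×10⁸)^(1/4) = 108 K.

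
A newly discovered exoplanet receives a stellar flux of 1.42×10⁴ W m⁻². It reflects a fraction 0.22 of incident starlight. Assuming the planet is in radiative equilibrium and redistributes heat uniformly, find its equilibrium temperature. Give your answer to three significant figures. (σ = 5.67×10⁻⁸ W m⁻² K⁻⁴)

Energy balance: absorbed = emitted ⇒ πR²·S(1−A) = 4πR²·σT_eq⁴, so T_eq⁴ = S(1−A)/(4σ).
T_eq = [1.42×10⁴ × 0.78 / (4 × 5.67×10⁻⁸)]^(1/4) = (4.88×10¹⁰)^(1/4) = 470 K.

T_eq ≈ 470 K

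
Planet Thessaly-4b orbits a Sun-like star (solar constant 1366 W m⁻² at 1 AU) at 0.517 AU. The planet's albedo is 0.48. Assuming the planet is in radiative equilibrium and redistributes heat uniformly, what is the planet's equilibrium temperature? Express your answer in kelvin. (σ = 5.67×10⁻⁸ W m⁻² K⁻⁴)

T_eq ≈ 329 K

Flux at 0.517 AU: S = 1366/0.517² = 5110 W m⁻².
Energy balance: absorbed = emitted ⇒ πR²·S(1−A) = 4πR²·σT_eq⁴, so T_eq⁴ = S(1−A)/(4σ).
T_eq = [5110 × 0.52 / (4 × 5.67×10⁻⁸)]^(1/4) = (1.17×10¹⁰)^(1/4) = 329 K.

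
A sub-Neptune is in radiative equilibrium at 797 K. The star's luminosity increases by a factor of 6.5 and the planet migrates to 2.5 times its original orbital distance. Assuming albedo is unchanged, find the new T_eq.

T_eq ≈ 805 K

T_eq ∝ L^(1/4) · d^(−1/2).
T′ = 797 × 6.5^(1/4) / 2.5^(1/2) = 805 K.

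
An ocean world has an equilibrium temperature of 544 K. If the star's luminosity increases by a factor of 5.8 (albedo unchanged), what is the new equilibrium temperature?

T_eq ≈ 844 K

T_eq ∝ L^(1/4) · d^(−1/2).
T′ = 544 × 5.8^(1/4) = 844 K.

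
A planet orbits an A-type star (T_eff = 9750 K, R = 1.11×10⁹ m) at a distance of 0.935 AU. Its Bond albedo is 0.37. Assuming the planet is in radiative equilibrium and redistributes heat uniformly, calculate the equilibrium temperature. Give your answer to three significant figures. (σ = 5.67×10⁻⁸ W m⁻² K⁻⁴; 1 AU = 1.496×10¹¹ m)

d = 0.935 AU = 1.40×10¹¹ m.
L = 4πR_⋆²σT_⋆⁴ = 4π(1.11×10⁹)² × 5.67×10⁻⁸ × (9750)⁴ = 7.93×10²⁷ W.
S = L/(4πd²) = 3.23×10⁴ W m⁻².
Energy balance: absorbed = emitted ⇒ πR²·S(1−A) = 4πR²·σT_eq⁴, so T_eq⁴ = S(1−A)/(4σ).
T_eq = [3.23×10⁴ × 0.63 / (4 × 5.67×10⁻⁸)]^(1/4) = (8.96×10¹⁰)^(1/4) = 547 K.

T_eq ≈ 547 K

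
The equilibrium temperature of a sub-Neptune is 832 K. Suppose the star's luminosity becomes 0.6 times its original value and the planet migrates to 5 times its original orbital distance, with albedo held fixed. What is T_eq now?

T_eq ∝ L^(1/4) · d^(−1/2).
T′ = 832 × 0.6^(1/4) / 5^(1/2) = 327 K.

T_eq ≈ 327 K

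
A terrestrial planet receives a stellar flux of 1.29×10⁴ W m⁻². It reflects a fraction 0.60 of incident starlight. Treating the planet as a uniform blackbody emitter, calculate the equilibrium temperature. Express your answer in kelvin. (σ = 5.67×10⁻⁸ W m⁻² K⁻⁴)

Energy balance: absorbed = emitted ⇒ πR²·S(1−A) = 4πR²·σT_eq⁴, so T_eq⁴ = S(1−A)/(4σ).
T_eq = [1.29×10⁴ × 0.40 / (4 × 5.67×10⁻⁸)]^(1/4) = (2.28×10¹⁰)^(1/4) = 388 K.

T_eq ≈ 388 K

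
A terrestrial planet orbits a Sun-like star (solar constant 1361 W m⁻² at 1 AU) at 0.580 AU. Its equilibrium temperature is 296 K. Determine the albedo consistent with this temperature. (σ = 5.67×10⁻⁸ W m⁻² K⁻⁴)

A ≈ 0.57

Flux at 0.580 AU: S = 1361/0.580² = 4050 W m⁻².
From T_eq⁴ = S(1−A)/(4σ): 1−A = 4σT_eq⁴/S.
1−A = 4 × 5.67×10⁻⁸ × (296)⁴ / 4050 = 0.430.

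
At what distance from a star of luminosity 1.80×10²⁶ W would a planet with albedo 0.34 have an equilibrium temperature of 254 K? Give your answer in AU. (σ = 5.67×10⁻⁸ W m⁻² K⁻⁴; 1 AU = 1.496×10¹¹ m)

d ≈ 0.669 AU

From T_eq⁴ = L(1−A)/(16πσd²): d = √[L(1−A)/(16πσT_eq⁴)].
d = √[1.80×10²⁶ × 0.66 / (16π × 5.67×10⁻⁸ × (254)⁴)] = 1.00×10¹¹ m = 0.669 AU.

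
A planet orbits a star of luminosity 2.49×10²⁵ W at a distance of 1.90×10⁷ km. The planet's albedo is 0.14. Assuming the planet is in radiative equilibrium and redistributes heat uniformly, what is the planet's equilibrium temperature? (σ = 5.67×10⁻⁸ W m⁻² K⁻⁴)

T_eq ≈ 380 K

d = 1.90×10⁷ km = 1.90×10¹⁰ m.
Flux: S = L/(4πd²) = 2.49×10²⁵/(4π×(1.90×10¹⁰)²) = 5490 W m⁻².
Energy balance: absorbed = emitted ⇒ πR²·S(1−A) = 4πR²·σT_eq⁴, so T_eq⁴ = S(1−A)/(4σ).
T_eq = [5490 × 0.86 / (4 × 5.67×10⁻⁸)]^(1/4) = (2.08×10¹⁰)^(1/4) = 380 K.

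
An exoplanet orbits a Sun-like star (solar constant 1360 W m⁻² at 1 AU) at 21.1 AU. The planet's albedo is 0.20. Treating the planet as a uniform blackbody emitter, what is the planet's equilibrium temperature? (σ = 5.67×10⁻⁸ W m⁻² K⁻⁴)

Flux at 21.1 AU: S = 1360/21.1² = 3.05 W m⁻².
Energy balance: absorbed = emitted ⇒ πR²·S(1−A) = 4πR²·σT_eq⁴, so T_eq⁴ = S(1−A)/(4σ).
T_eq = [3.05 × 0.80 / (4 × 5.67×10⁻⁸)]^(1/4) = (1.08×10⁷)^(1/4) = 57.3 K.

T_eq ≈ 57.3 K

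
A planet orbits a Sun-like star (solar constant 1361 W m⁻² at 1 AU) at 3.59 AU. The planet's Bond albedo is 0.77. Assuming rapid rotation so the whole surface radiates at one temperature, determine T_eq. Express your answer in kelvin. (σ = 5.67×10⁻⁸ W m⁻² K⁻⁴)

Flux at 3.59 AU: S = 1361/3.59² = 106 W m⁻².
Energy balance: absorbed = emitted ⇒ πR²·S(1−A) = 4πR²·σT_eq⁴, so T_eq⁴ = S(1−A)/(4σ).
T_eq = [106 × 0.23 / (4 × 5.67×10⁻⁸)]^(1/4) = (1.07×10⁸)^(1/4) = 102 K.

T_eq ≈ 102 K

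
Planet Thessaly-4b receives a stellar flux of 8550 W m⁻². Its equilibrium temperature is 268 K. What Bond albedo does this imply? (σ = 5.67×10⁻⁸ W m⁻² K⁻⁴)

A ≈ 0.86

From T_eq⁴ = S(1−A)/(4σ): 1−A = 4σT_eq⁴/S.
1−A = 4 × 5.67×10⁻⁸ × (268)⁴ / 8550 = 0.137.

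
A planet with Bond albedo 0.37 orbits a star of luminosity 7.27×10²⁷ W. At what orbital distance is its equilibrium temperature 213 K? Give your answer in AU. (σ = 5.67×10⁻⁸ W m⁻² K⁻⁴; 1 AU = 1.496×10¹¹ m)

From T_eq⁴ = L(1−A)/(16πσd²): d = √[L(1−A)/(16πσT_eq⁴)].
d = √[7.27×10²⁷ × 0.63 / (16π × 5.67×10⁻⁸ × (213)⁴)] = 8.84×10¹¹ m = 5.91 AU.

d ≈ 5.91 AU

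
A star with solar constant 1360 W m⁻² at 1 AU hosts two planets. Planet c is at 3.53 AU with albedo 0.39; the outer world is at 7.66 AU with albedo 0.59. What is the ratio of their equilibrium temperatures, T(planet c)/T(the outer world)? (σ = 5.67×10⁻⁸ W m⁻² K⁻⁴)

T₁/T₂ ≈ 1.627

T_eq = [S₀(1−A)/(4σd²)]^(1/4), so T ∝ (1−A)^(1/4) / √d.
T₁ = [1360×0.61/(4×5.67×10⁻⁸×3.53²)]^(1/4) = 130.89 K.
T₂ = [1360×0.41/(4×5.67×10⁻⁸×7.66²)]^(1/4) = 80.46 K.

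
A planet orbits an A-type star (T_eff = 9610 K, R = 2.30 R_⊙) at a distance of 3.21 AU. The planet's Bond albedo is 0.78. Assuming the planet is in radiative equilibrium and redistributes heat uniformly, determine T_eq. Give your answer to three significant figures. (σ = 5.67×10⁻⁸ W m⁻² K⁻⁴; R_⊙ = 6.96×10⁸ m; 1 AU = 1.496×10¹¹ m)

R_⋆ = 2.30 × 6.96×10⁸ = 1.60×10⁹ m.
d = 3.21 AU = 4.80×10¹¹ m.
L = 4πR_⋆²σT_⋆⁴ = 4π(1.60×10⁹)² × 5.67×10⁻⁸ × (9610)⁴ = 1.56×10²⁸ W.
S = L/(4πd²) = 5370 W m⁻².
Energy balance: absorbed = emitted ⇒ πR²·S(1−A) = 4πR²·σT_eq⁴, so T_eq⁴ = S(1−A)/(4σ).
T_eq = [5370 × 0.22 / (4 × 5.67×10⁻⁸)]^(1/4) = (5.21×10⁹)^(1/4) = 269 K.

T_eq ≈ 269 K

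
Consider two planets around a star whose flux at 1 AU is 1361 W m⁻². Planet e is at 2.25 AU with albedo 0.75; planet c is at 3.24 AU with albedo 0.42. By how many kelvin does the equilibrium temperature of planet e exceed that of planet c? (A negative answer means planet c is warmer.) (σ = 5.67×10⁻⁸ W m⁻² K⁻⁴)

ΔT ≈ -3.7 K

T_eq = [S₀(1−A)/(4σd²)]^(1/4), so T ∝ (1−A)^(1/4) / √d.
T₁ = [1361×0.25/(4×5.67×10⁻⁸×2.25²)]^(1/4) = 131.20 K.
T₂ = [1361×0.58/(4×5.67×10⁻⁸×3.24²)]^(1/4) = 134.94 K.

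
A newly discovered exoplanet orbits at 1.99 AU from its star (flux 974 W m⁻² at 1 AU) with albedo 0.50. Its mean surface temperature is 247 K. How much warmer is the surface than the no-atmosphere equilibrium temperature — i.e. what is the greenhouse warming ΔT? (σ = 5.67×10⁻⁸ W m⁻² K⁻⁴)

S = 974/1.99² = 246.0 W m⁻².
T_eq = [S(1−A)/(4σ)]^(1/4) = [246.0×0.50/(4×5.67×10⁻⁸)]^(1/4) = 152.6 K.
ΔT = T_surf − T_eq = 247 − 152.6.

ΔT ≈ 94.4 K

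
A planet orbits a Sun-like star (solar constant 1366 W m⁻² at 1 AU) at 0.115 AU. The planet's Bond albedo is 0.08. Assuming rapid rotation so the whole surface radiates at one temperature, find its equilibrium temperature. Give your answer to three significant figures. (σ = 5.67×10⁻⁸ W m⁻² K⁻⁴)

Flux at 0.115 AU: S = 1366/0.115² = 1.03×10⁵ W m⁻².
Energy balance: absorbed = emitted ⇒ πR²·S(1−A) = 4πR²·σT_eq⁴, so T_eq⁴ = S(1−A)/(4σ).
T_eq = [1.03×10⁵ × 0.92 / (4 × 5.67×10⁻⁸)]^(1/4) = (4.19×10¹¹)^(1/4) = 805 K.

T_eq ≈ 805 K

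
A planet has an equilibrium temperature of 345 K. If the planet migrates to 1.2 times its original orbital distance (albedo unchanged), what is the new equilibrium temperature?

T_eq ≈ 315 K

T_eq ∝ L^(1/4) · d^(−1/2).
T′ = 345 / 1.2^(1/2) = 315 K.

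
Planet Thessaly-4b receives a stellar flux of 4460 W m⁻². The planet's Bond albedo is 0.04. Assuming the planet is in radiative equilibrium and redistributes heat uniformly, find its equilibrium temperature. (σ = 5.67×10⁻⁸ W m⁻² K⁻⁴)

Energy balance: absorbed = emitted ⇒ πR²·S(1−A) = 4πR²·σT_eq⁴, so T_eq⁴ = S(1−A)/(4σ).
T_eq = [4460 × 0.96 / (4 × 5.67×10⁻⁸)]^(1/4) = (1.89×10¹⁰)^(1/4) = 371 K.

T_eq ≈ 371 K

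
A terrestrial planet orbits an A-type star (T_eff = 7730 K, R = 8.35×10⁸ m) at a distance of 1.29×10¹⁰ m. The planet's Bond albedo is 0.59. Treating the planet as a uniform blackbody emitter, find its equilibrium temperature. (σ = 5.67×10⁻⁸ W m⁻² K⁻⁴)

T_eq ≈ 1110 K

L = 4πR_⋆²σT_⋆⁴ = 4π(8.35×10⁸)² × 5.67×10⁻⁸ × (7730)⁴ = 1.77×10²⁷ W.
S = L/(4πd²) = 8.48×10⁵ W m⁻².
Energy balance: absorbed = emitted ⇒ πR²·S(1−A) = 4πR²·σT_eq⁴, so T_eq⁴ = S(1−A)/(4σ).
T_eq = [8.48×10⁵ × 0.41 / (4 × 5.67×10⁻⁸)]^(1/4) = (1.53×10¹²)^(1/4) = 1110 K.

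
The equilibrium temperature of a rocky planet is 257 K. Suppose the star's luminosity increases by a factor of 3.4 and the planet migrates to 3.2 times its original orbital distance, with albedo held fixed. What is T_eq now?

T_eq ≈ 195 K

T_eq ∝ L^(1/4) · d^(−1/2).
T′ = 257 × 3.4^(1/4) / 3.2^(1/2) = 195 K.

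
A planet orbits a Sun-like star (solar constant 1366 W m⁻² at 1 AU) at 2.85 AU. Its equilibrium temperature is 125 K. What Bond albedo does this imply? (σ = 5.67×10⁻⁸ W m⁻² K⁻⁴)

Flux at 2.85 AU: S = 1366/2.85² = 168 W m⁻².
From T_eq⁴ = S(1−A)/(4σ): 1−A = 4σT_eq⁴/S.
1−A = 4 × 5.67×10⁻⁸ × (125)⁴ / 168 = 0.329.

A ≈ 0.67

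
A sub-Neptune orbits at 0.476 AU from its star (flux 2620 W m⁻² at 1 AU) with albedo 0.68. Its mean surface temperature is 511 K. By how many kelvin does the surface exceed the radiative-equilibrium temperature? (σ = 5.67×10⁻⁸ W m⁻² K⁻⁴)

ΔT ≈ 153.6 K

S = 2620/0.476² = 1.156×10⁴ W m⁻².
T_eq = [S(1−A)/(4σ)]^(1/4) = [1.156×10⁴×0.32/(4×5.67×10⁻⁸)]^(1/4) = 357.4 K.
ΔT = T_surf − T_eq = 511 − 357.4.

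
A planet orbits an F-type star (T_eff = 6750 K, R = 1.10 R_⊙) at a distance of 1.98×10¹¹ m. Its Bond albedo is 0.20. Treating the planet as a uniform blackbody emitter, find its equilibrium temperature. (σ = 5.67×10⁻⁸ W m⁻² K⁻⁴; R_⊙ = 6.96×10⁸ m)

T_eq ≈ 281 K

R_⋆ = 1.10 × 6.96×10⁸ = 7.66×10⁸ m.
L = 4πR_⋆²σT_⋆⁴ = 4π(7.66×10⁸)² × 5.67×10⁻⁸ × (6750)⁴ = 8.67×10²⁶ W.
S = L/(4πd²) = 1760 W m⁻².
Energy balance: absorbed = emitted ⇒ πR²·S(1−A) = 4πR²·σT_eq⁴, so T_eq⁴ = S(1−A)/(4σ).
T_eq = [1760 × 0.80 / (4 × 5.67×10⁻⁸)]^(1/4) = (6.21×10⁹)^(1/4) = 281 K.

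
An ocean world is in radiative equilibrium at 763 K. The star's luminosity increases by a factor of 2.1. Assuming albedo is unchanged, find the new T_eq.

T_eq ∝ L^(1/4) · d^(−1/2).
T′ = 763 × 2.1^(1/4) = 919 K.

T_eq ≈ 919 K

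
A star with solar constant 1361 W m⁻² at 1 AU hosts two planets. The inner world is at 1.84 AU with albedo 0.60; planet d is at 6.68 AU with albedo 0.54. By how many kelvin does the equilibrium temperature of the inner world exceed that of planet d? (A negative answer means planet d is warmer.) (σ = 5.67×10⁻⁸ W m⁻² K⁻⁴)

T_eq = [S₀(1−A)/(4σd²)]^(1/4), so T ∝ (1−A)^(1/4) / √d.
T₁ = [1361×0.40/(4×5.67×10⁻⁸×1.84²)]^(1/4) = 163.18 K.
T₂ = [1361×0.46/(4×5.67×10⁻⁸×6.68²)]^(1/4) = 88.69 K.

ΔT ≈ 74.5 K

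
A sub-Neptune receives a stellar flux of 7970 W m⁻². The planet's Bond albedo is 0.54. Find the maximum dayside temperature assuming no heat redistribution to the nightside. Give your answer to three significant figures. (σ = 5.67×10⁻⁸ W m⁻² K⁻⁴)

T_ss ≈ 504 K

With no redistribution each surface element balances locally: S(1−A) = σT⁴.
T = [7970 × 0.46 / 5.67×10⁻⁸]^(1/4) = (6.47×10¹⁰)^(1/4) = 504 K.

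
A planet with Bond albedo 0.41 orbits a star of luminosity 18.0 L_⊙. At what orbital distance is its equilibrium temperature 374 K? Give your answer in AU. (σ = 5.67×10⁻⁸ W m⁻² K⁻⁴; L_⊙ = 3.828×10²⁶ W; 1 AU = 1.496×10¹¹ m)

d ≈ 1.80 AU

L = 18.0 × 3.828×10²⁶ = 6.89×10²⁷ W.
From T_eq⁴ = L(1−A)/(16πσd²): d = √[L(1−A)/(16πσT_eq⁴)].
d = √[6.89×10²⁷ × 0.59 / (16π × 5.67×10⁻⁸ × (374)⁴)] = 2.70×10¹¹ m = 1.80 AU.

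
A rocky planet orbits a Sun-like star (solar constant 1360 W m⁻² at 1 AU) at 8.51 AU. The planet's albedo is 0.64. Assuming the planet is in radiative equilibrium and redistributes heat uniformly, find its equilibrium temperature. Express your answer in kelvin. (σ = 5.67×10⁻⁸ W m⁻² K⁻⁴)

Flux at 8.51 AU: S = 1360/8.51² = 18.8 W m⁻².
Energy balance: absorbed = emitted ⇒ πR²·S(1−A) = 4πR²·σT_eq⁴, so T_eq⁴ = S(1−A)/(4σ).
T_eq = [18.8 × 0.36 / (4 × 5.67×10⁻⁸)]^(1/4) = (2.98×10⁷)^(1/4) = 73.9 K.

T_eq ≈ 73.9 K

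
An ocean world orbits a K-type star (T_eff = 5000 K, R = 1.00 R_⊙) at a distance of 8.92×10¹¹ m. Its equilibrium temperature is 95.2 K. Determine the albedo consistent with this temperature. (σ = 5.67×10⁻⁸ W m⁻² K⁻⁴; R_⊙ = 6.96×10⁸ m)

A ≈ 0.14

R_⋆ = 1.00 × 6.96×10⁸ = 6.96×10⁸ m.
L = 4πR_⋆²σT_⋆⁴ = 4π(6.96×10⁸)² × 5.67×10⁻⁸ × (5000)⁴ = 2.16×10²⁶ W.
S = L/(4πd²) = 21.6 W m⁻².
From T_eq⁴ = S(1−A)/(4σ): 1−A = 4σT_eq⁴/S.
1−A = 4 × 5.67×10⁻⁸ × (95.2)⁴ / 21.6 = 0.863.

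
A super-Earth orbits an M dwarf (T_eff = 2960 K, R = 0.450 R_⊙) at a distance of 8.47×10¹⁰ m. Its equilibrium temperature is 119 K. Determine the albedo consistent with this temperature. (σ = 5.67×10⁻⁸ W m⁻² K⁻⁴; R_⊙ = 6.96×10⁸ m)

A ≈ 0.24

R_⋆ = 0.450 × 6.96×10⁸ = 3.13×10⁸ m.
L = 4πR_⋆²σT_⋆⁴ = 4π(3.13×10⁸)² × 5.67×10⁻⁸ × (2960)⁴ = 5.37×10²⁴ W.
S = L/(4πd²) = 59.5 W m⁻².
From T_eq⁴ = S(1−A)/(4σ): 1−A = 4σT_eq⁴/S.
1−A = 4 × 5.67×10⁻⁸ × (119)⁴ / 59.5 = 0.764.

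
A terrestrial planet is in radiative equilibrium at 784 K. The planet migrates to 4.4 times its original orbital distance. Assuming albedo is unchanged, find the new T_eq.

T_eq ≈ 374 K

T_eq ∝ L^(1/4) · d^(−1/2).
T′ = 784 / 4.4^(1/2) = 374 K.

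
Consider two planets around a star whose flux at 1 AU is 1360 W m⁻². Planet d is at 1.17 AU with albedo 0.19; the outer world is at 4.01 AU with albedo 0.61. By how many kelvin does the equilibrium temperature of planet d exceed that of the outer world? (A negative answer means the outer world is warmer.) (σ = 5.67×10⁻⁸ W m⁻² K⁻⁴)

ΔT ≈ 134.2 K

T_eq = [S₀(1−A)/(4σd²)]^(1/4), so T ∝ (1−A)^(1/4) / √d.
T₁ = [1360×0.81/(4×5.67×10⁻⁸×1.17²)]^(1/4) = 244.06 K.
T₂ = [1360×0.39/(4×5.67×10⁻⁸×4.01²)]^(1/4) = 109.82 K.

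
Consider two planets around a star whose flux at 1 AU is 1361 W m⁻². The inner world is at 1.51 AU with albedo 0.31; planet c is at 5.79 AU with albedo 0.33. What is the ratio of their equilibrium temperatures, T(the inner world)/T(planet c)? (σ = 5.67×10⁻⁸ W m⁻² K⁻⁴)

T₁/T₂ ≈ 1.973

T_eq = [S₀(1−A)/(4σd²)]^(1/4), so T ∝ (1−A)^(1/4) / √d.
T₁ = [1361×0.69/(4×5.67×10⁻⁸×1.51²)]^(1/4) = 206.43 K.
T₂ = [1361×0.67/(4×5.67×10⁻⁸×5.79²)]^(1/4) = 104.65 K.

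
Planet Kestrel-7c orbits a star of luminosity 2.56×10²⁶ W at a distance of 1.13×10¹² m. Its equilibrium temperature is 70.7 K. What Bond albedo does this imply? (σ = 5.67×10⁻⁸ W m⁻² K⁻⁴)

A ≈ 0.64

Flux: S = L/(4πd²) = 2.56×10²⁶/(4π×(1.13×10¹²)²) = 16.0 W m⁻².
From T_eq⁴ = S(1−A)/(4σ): 1−A = 4σT_eq⁴/S.
1−A = 4 × 5.67×10⁻⁸ × (70.7)⁴ / 16.0 = 0.355.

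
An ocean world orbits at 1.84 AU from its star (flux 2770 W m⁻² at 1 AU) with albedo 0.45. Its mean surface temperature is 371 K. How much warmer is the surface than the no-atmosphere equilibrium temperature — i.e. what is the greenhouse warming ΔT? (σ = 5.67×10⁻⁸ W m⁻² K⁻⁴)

ΔT ≈ 159.9 K

S = 2770/1.84² = 818.2 W m⁻².
T_eq = [S(1−A)/(4σ)]^(1/4) = [818.2×0.55/(4×5.67×10⁻⁸)]^(1/4) = 211.1 K.
ΔT = T_surf − T_eq = 371 − 211.1.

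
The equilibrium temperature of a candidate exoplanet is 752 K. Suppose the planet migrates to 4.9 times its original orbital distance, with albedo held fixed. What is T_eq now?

T_eq ≈ 340 K

T_eq ∝ L^(1/4) · d^(−1/2).
T′ = 752 / 4.9^(1/2) = 340 K.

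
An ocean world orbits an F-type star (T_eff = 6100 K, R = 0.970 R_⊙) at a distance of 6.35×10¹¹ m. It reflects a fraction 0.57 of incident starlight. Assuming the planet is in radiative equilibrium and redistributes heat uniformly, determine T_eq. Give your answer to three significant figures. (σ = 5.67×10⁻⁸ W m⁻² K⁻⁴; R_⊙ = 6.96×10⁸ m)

R_⋆ = 0.970 × 6.96×10⁸ = 6.75×10⁸ m.
L = 4πR_⋆²σT_⋆⁴ = 4π(6.75×10⁸)² × 5.67×10⁻⁸ × (6100)⁴ = 4.50×10²⁶ W.
S = L/(4πd²) = 88.7 W m⁻².
Energy balance: absorbed = emitted ⇒ πR²·S(1−A) = 4πR²·σT_eq⁴, so T_eq⁴ = S(1−A)/(4σ).
T_eq = [88.7 × 0.43 / (4 × 5.67×10⁻⁸)]^(1/4) = (1.68×10⁸)^(1/4) = 114 K.

T_eq ≈ 114 K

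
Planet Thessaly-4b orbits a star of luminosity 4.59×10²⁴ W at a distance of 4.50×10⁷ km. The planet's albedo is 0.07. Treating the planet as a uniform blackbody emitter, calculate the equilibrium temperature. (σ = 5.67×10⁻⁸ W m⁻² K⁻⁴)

T_eq ≈ 165 K

d = 4.50×10⁷ km = 4.50×10¹⁰ m.
Flux: S = L/(4πd²) = 4.59×10²⁴/(4π×(4.50×10¹⁰)²) = 180 W m⁻².
Energy balance: absorbed = emitted ⇒ πR²·S(1−A) = 4πR²·σT_eq⁴, so T_eq⁴ = S(1−A)/(4σ).
T_eq = [180 × 0.93 / (4 × 5.67×10⁻⁸)]^(1/4) = (7.40×10⁸)^(1/4) = 165 K.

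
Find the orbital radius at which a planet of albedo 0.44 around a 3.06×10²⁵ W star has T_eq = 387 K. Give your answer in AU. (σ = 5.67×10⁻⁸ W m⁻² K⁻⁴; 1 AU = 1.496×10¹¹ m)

From T_eq⁴ = L(1−A)/(16πσd²): d = √[L(1−A)/(16πσT_eq⁴)].
d = √[3.06×10²⁵ × 0.56 / (16π × 5.67×10⁻⁸ × (387)⁴)] = 1.64×10¹⁰ m = 0.109 AU.

d ≈ 0.109 AU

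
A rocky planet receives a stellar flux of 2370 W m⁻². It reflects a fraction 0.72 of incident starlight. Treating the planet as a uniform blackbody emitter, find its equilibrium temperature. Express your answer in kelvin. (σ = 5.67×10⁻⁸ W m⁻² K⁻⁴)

Energy balance: absorbed = emitted ⇒ πR²·S(1−A) = 4πR²·σT_eq⁴, so T_eq⁴ = S(1−A)/(4σ).
T_eq = [2370 × 0.28 / (4 × 5.67×10⁻⁸)]^(1/4) = (2.93×10⁹)^(1/4) = 233 K.

T_eq ≈ 233 K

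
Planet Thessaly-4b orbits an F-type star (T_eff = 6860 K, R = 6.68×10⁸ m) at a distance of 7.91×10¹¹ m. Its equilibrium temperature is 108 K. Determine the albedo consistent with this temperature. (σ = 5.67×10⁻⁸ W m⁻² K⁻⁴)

L = 4πR_⋆²σT_⋆⁴ = 4π(6.68×10⁸)² × 5.67×10⁻⁸ × (6860)⁴ = 7.04×10²⁶ W.
S = L/(4πd²) = 89.6 W m⁻².
From T_eq⁴ = S(1−A)/(4σ): 1−A = 4σT_eq⁴/S.
1−A = 4 × 5.67×10⁻⁸ × (108)⁴ / 89.6 = 0.345.

A ≈ 0.66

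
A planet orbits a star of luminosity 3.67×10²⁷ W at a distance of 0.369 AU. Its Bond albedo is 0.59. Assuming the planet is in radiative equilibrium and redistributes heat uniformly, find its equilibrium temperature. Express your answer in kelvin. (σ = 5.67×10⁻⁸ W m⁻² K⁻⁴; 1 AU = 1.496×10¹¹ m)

T_eq ≈ 645 K

d = 0.369 AU = 5.52×10¹⁰ m.
Flux: S = L/(4πd²) = 3.67×10²⁷/(4π×(5.52×10¹⁰)²) = 9.58×10⁴ W m⁻².
Energy balance: absorbed = emitted ⇒ πR²·S(1−A) = 4πR²·σT_eq⁴, so T_eq⁴ = S(1−A)/(4σ).
T_eq = [9.58×10⁴ × 0.41 / (4 × 5.67×10⁻⁸)]^(1/4) = (1.73×10¹¹)^(1/4) = 645 K.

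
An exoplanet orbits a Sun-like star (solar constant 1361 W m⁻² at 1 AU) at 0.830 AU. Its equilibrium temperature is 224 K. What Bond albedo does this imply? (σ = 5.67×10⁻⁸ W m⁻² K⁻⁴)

A ≈ 0.71

Flux at 0.830 AU: S = 1361/0.830² = 1980 W m⁻².
From T_eq⁴ = S(1−A)/(4σ): 1−A = 4σT_eq⁴/S.
1−A = 4 × 5.67×10⁻⁸ × (224)⁴ / 1980 = 0.289.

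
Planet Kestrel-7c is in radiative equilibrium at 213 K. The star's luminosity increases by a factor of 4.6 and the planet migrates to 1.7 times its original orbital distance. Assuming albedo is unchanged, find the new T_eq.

T_eq ∝ L^(1/4) · d^(−1/2).
T′ = 213 × 4.6^(1/4) / 1.7^(1/2) = 239 K.

T_eq ≈ 239 K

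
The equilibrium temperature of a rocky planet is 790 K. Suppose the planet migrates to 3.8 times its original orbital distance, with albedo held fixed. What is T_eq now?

T_eq ≈ 405 K

T_eq ∝ L^(1/4) · d^(−1/2).
T′ = 790 / 3.8^(1/2) = 405 K.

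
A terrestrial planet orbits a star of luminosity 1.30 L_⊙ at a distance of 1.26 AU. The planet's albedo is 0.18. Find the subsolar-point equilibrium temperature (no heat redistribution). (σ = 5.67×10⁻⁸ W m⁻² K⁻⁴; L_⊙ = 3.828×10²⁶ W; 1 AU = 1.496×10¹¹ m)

d = 1.26 AU = 1.88×10¹¹ m.
L = 1.30 × 3.828×10²⁶ = 4.98×10²⁶ W.
Flux: S = L/(4πd²) = 4.98×10²⁶/(4π×(1.88×10¹¹)²) = 1110 W m⁻².
At the subsolar point the surface absorbs S(1−A) and emits σT⁴ per unit area — no factor of 4, since only the local patch is in balance.
T = [1110 × 0.82 / 5.67×10⁻⁸]^(1/4) = (1.61×10¹⁰)^(1/4) = 356 K.

T_ss ≈ 356 K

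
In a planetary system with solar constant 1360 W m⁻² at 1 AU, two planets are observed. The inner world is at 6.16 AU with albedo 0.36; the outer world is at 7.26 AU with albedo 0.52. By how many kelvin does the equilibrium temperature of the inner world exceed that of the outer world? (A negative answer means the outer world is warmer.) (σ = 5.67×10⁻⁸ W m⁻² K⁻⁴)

T_eq = [S₀(1−A)/(4σd²)]^(1/4), so T ∝ (1−A)^(1/4) / √d.
T₁ = [1360×0.64/(4×5.67×10⁻⁸×6.16²)]^(1/4) = 100.28 K.
T₂ = [1360×0.48/(4×5.67×10⁻⁸×7.26²)]^(1/4) = 85.96 K.

ΔT ≈ 14.3 K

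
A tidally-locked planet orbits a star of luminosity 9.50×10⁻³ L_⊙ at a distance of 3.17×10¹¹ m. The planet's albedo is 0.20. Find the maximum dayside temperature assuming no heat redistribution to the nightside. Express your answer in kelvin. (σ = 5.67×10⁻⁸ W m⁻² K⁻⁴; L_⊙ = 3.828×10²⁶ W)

T_ss ≈ 79.8 K

L = 9.50×10⁻³ × 3.828×10²⁶ = 3.64×10²⁴ W.
Flux: S = L/(4πd²) = 3.64×10²⁴/(4π×(3.17×10¹¹)²) = 2.88 W m⁻².
With no redistribution each surface element balances locally: S(1−A) = σT⁴.
T = [2.88 × 0.80 / 5.67×10⁻⁸]^(1/4) = (4.06×10⁷)^(1/4) = 79.8 K.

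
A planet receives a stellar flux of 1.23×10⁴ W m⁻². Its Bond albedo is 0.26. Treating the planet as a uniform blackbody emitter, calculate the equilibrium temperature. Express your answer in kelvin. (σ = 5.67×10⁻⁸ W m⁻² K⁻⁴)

T_eq ≈ 448 K

Energy balance: absorbed = emitted ⇒ πR²·S(1−A) = 4πR²·σT_eq⁴, so T_eq⁴ = S(1−A)/(4σ).
T_eq = [1.23×10⁴ × 0.74 / (4 × 5.67×10⁻⁸)]^(1/4) = (4.01×10¹⁰)^(1/4) = 448 K.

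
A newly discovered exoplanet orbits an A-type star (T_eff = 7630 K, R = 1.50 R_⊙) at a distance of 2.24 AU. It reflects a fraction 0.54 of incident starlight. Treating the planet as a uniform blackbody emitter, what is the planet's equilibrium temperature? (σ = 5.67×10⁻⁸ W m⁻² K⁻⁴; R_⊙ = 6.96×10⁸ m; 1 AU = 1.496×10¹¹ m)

R_⋆ = 1.50 × 6.96×10⁸ = 1.04×10⁹ m.
d = 2.24 AU = 3.35×10¹¹ m.
L = 4πR_⋆²σT_⋆⁴ = 4π(1.04×10⁹)² × 5.67×10⁻⁸ × (7630)⁴ = 2.63×10²⁷ W.
S = L/(4πd²) = 1870 W m⁻².
Energy balance: absorbed = emitted ⇒ πR²·S(1−A) = 4πR²·σT_eq⁴, so T_eq⁴ = S(1−A)/(4σ).
T_eq = [1870 × 0.46 / (4 × 5.67×10⁻⁸)]^(1/4) = (3.78×10⁹)^(1/4) = 248 K.

T_eq ≈ 248 K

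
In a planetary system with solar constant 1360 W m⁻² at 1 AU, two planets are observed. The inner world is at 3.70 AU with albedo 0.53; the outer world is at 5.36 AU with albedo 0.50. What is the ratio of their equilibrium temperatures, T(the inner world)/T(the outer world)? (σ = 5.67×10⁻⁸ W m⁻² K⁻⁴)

T₁/T₂ ≈ 1.185

T_eq = [S₀(1−A)/(4σd²)]^(1/4), so T ∝ (1−A)^(1/4) / √d.
T₁ = [1360×0.47/(4×5.67×10⁻⁸×3.70²)]^(1/4) = 119.78 K.
T₂ = [1360×0.50/(4×5.67×10⁻⁸×5.36²)]^(1/4) = 101.07 K.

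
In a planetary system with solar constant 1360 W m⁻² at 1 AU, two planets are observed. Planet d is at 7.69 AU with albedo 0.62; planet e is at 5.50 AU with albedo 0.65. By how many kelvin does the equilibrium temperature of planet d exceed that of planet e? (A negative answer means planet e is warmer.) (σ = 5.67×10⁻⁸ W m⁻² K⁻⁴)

T_eq = [S₀(1−A)/(4σd²)]^(1/4), so T ∝ (1−A)^(1/4) / √d.
T₁ = [1360×0.38/(4×5.67×10⁻⁸×7.69²)]^(1/4) = 78.79 K.
T₂ = [1360×0.35/(4×5.67×10⁻⁸×5.50²)]^(1/4) = 91.27 K.

ΔT ≈ -12.5 K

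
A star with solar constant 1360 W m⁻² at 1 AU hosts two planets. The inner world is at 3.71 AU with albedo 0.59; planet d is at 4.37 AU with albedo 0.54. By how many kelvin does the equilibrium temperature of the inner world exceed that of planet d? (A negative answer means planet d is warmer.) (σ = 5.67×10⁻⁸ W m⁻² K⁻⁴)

ΔT ≈ 6.0 K

T_eq = [S₀(1−A)/(4σd²)]^(1/4), so T ∝ (1−A)^(1/4) / √d.
T₁ = [1360×0.41/(4×5.67×10⁻⁸×3.71²)]^(1/4) = 115.61 K.
T₂ = [1360×0.46/(4×5.67×10⁻⁸×4.37²)]^(1/4) = 109.63 K.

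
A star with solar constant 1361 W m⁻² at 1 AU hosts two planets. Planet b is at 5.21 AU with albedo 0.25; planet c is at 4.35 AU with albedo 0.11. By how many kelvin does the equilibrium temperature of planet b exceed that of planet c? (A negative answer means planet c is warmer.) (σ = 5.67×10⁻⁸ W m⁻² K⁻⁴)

T_eq = [S₀(1−A)/(4σd²)]^(1/4), so T ∝ (1−A)^(1/4) / √d.
T₁ = [1361×0.75/(4×5.67×10⁻⁸×5.21²)]^(1/4) = 113.48 K.
T₂ = [1361×0.89/(4×5.67×10⁻⁸×4.35²)]^(1/4) = 129.62 K.

ΔT ≈ -16.1 K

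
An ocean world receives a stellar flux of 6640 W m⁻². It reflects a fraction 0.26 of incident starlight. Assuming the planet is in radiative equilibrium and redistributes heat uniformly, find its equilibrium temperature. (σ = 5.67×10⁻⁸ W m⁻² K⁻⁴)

Energy balance: absorbed = emitted ⇒ πR²·S(1−A) = 4πR²·σT_eq⁴, so T_eq⁴ = S(1−A)/(4σ).
T_eq = [6640 × 0.74 / (4 × 5.67×10⁻⁸)]^(1/4) = (2.17×10¹⁰)^(1/4) = 384 K.

T_eq ≈ 384 K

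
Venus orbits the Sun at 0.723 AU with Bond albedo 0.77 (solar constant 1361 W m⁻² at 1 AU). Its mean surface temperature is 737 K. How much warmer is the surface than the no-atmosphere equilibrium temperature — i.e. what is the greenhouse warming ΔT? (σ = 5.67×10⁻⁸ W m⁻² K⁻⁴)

S = 1361/0.723² = 2604 W m⁻².
T_eq = [S(1−A)/(4σ)]^(1/4) = [2604×0.23/(4×5.67×10⁻⁸)]^(1/4) = 226.7 K.
ΔT = T_surf − T_eq = 737 − 226.7.

ΔT ≈ 510.3 K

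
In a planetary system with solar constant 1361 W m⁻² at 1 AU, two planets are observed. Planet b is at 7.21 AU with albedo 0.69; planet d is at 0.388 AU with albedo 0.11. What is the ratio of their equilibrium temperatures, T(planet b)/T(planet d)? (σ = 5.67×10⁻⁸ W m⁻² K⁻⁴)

T₁/T₂ ≈ 0.178

T_eq = [S₀(1−A)/(4σd²)]^(1/4), so T ∝ (1−A)^(1/4) / √d.
T₁ = [1361×0.31/(4×5.67×10⁻⁸×7.21²)]^(1/4) = 77.34 K.
T₂ = [1361×0.89/(4×5.67×10⁻⁸×0.388²)]^(1/4) = 434.00 K.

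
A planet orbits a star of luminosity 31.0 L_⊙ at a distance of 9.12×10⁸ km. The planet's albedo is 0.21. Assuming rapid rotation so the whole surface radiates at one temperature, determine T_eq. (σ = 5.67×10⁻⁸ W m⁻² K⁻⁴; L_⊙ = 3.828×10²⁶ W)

T_eq ≈ 251 K

d = 9.12×10⁸ km = 9.12×10¹¹ m.
L = 31.0 × 3.828×10²⁶ = 1.19×10²⁸ W.
Flux: S = L/(4πd²) = 1.19×10²⁸/(4π×(9.12×10¹¹)²) = 1140 W m⁻².
Energy balance: absorbed = emitted ⇒ πR²·S(1−A) = 4πR²·σT_eq⁴, so T_eq⁴ = S(1−A)/(4σ).
T_eq = [1140 × 0.79 / (4 × 5.67×10⁻⁸)]^(1/4) = (3.95×10⁹)^(1/4) = 251 K.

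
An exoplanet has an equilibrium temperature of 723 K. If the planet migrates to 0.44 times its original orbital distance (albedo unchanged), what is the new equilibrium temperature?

T_eq ≈ 1090 K

T_eq ∝ L^(1/4) · d^(−1/2).
T′ = 723 / 0.44^(1/2) = 1090 K.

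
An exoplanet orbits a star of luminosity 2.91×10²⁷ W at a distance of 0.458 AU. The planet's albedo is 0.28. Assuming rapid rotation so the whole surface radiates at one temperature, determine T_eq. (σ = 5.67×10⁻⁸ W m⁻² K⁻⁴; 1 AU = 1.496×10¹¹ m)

T_eq ≈ 629 K

d = 0.458 AU = 6.85×10¹⁰ m.
Flux: S = L/(4πd²) = 2.91×10²⁷/(4π×(6.85×10¹⁰)²) = 4.93×10⁴ W m⁻².
Energy balance: absorbed = emitted ⇒ πR²·S(1−A) = 4πR²·σT_eq⁴, so T_eq⁴ = S(1−A)/(4σ).
T_eq = [4.93×10⁴ × 0.72 / (4 × 5.67×10⁻⁸)]^(1/4) = (1.57×10¹¹)^(1/4) = 629 K.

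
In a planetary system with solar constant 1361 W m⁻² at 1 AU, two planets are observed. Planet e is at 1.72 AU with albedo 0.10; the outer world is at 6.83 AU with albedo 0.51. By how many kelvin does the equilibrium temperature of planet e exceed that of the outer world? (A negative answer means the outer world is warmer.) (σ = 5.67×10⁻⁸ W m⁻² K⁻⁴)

T_eq = [S₀(1−A)/(4σd²)]^(1/4), so T ∝ (1−A)^(1/4) / √d.
T₁ = [1361×0.90/(4×5.67×10⁻⁸×1.72²)]^(1/4) = 206.70 K.
T₂ = [1361×0.49/(4×5.67×10⁻⁸×6.83²)]^(1/4) = 89.10 K.

ΔT ≈ 117.6 K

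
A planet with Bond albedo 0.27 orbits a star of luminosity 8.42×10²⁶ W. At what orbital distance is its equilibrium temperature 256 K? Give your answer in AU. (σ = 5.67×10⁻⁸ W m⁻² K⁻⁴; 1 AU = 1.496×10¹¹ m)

d ≈ 1.50 AU

From T_eq⁴ = L(1−A)/(16πσd²): d = √[L(1−A)/(16πσT_eq⁴)].
d = √[8.42×10²⁶ × 0.73 / (16π × 5.67×10⁻⁸ × (256)⁴)] = 2.24×10¹¹ m = 1.50 AU.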